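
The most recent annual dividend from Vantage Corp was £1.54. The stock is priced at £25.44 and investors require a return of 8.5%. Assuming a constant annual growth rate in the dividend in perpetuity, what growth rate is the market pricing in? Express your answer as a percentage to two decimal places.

2.31%

P = D₀(1+g)/(r−g) ⇒ P(r−g) = D₀(1+g) ⇒ g(P+D₀) = P·r − D₀
g = (P·r − D₀)/(P + D₀) = (£25.44×0.085 − £1.54) / (£25.44 + £1.54) = 0.023069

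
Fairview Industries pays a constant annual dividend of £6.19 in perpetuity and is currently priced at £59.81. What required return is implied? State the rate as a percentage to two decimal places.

10.35%

P = C/r ⇒ r = C/P = £6.19/£59.81 = 0.103494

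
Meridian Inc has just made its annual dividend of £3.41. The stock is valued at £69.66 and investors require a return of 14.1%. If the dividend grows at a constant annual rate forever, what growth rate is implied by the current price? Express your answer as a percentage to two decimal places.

8.78%

P = D₀(1+g)/(r−g) ⇒ P(r−g) = D₀(1+g) ⇒ g(P+D₀) = P·r − D₀
g = (P·r − D₀)/(P + D₀) = (£69.66×0.141 − £3.41) / (£69.66 + £3.41) = 0.087752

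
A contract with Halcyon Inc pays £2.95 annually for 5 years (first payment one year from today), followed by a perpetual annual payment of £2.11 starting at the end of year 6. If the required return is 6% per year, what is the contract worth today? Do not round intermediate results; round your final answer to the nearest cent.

£38.71

PV of 5-year annuity: £2.95 × [1 − (1+0.06)^−5] / 0.06 = 12.42647
Perpetuity value at year 5: £2.11 / 0.06 = 35.16667
PV of perpetuity: 35.16667 / (1+0.06)^5 = 26.27858
Total PV = 12.42647 + 26.27858 = 38.70505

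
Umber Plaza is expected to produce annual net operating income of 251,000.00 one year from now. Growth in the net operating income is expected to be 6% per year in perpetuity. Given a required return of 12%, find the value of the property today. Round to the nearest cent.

Growing perpetuity: P = D₁ / (r − g) = 251,000.0000 / (0.12 − 0.06) = 4,183,333.33

4183333.33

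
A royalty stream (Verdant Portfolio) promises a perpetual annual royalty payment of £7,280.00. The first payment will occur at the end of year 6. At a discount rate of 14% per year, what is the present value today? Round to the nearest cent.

£27007.17

Value at end of year 5: C / r = £7,280.00 / 0.14 = £52,000.0000
Discount to today: PV = £52,000.0000 / (1 + 0.14)^5 = £52,000.0000 / 1.925415 = £27,007.17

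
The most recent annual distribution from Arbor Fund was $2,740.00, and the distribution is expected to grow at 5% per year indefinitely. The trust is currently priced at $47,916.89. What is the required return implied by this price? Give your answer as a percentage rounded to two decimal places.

D₁ = $2,740.00 × 1.05 = $2,877.0000
P = D₁/(r − g) ⇒ r = D₁/P + g = $2,877.0000/$47,916.89 + 0.05 = 0.060041 + 0.05 = 0.110041

11.00%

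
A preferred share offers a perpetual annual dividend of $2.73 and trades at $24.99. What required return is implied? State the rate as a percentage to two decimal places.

10.92%

P = C/r ⇒ r = C/P = $2.73/$24.99 = 0.109244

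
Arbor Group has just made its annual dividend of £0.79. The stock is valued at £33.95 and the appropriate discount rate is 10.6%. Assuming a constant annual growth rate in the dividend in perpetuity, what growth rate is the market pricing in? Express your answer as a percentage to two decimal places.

P = D₀(1+g)/(r−g) ⇒ P(r−g) = D₀(1+g) ⇒ g(P+D₀) = P·r − D₀
g = (P·r − D₀)/(P + D₀) = (£33.95×0.106 − £0.79) / (£33.95 + £0.79) = 0.080849

8.08%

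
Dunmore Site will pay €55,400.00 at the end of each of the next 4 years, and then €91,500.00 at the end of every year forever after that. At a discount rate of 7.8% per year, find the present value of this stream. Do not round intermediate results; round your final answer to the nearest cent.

PV of 4-year annuity: €55,400.00 × [1 − (1+0.078)^−4] / 0.078 = 184311.66715
Perpetuity value at year 4: €91,500.00 / 0.078 = 1173076.92308
PV of perpetuity: 1173076.92308 / (1+0.078)^4 = 868663.24900
Total PV = 184311.66715 + 868663.24900 = 1052974.91615

€1052974.92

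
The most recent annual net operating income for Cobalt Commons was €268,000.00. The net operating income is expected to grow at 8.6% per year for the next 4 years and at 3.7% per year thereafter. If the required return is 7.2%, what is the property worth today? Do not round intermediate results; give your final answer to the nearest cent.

€9470913.95

D_1 = 291048.00000
D_2 = 316078.12800
D_3 = 343260.84701
D_4 = 372781.27985
Terminal value at year 4: TV = D_4×(1+g_2)/(r−g_2) = 386574.18721/0.035 = 11044976.77729
P_0 = D_1/(1+r)^1 + D_2/(1+r)^2 + D_3/(1+r)^3 + D_4/(1+r)^4 + TV/(1+r)^4
    = 271500.00000 + 275045.70896 + 278637.72381 + 282276.64931 + 8363453.86666 = 9470913.94873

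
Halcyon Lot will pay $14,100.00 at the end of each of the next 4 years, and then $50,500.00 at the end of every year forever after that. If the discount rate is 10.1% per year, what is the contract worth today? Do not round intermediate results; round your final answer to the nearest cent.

PV of 4-year annuity: $14,100.00 × [1 − (1+0.101)^−4] / 0.101 = 44598.52273
Perpetuity value at year 4: $50,500.00 / 0.101 = 500000.00000
PV of perpetuity: 500000.00000 / (1+0.101)^4 = 340267.70228
Total PV = 44598.52273 + 340267.70228 = 384866.22501

$384866.23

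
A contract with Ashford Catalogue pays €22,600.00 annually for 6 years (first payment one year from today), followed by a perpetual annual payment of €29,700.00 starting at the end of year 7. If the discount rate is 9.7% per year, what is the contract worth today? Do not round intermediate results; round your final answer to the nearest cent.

PV of 6-year annuity: €22,600.00 × [1 − (1+0.097)^−6] / 0.097 = 99300.30142
Perpetuity value at year 6: €29,700.00 / 0.097 = 306185.56701
PV of perpetuity: 306185.56701 / (1+0.097)^6 = 175689.15320
Total PV = 99300.30142 + 175689.15320 = 274989.45462

€274989.45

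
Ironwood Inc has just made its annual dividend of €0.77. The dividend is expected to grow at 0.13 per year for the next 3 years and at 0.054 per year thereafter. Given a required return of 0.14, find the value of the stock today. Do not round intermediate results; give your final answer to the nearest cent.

€11.46

D_1 = 0.87010
D_2 = 0.98321
D_3 = 1.11103
Terminal value at year 3: TV = D_3×(1+g_2)/(r−g_2) = 1.17103/0.086 = 13.61659
P_0 = D_1/(1+r)^1 + D_2/(1+r)^2 + D_3/(1+r)^3 + TV/(1+r)^3
    = 0.76325 + 0.75655 + 0.74991 + 9.19081 = 11.46052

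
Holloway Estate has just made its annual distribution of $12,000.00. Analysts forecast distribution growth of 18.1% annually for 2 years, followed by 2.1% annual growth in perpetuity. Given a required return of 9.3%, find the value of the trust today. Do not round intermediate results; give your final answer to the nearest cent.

$225647.00

D_1 = 14172.00000
D_2 = 16737.13200
Terminal value at year 2: TV = D_2×(1+g_2)/(r−g_2) = 17088.61177/0.072 = 237341.83017
P_0 = D_1/(1+r)^1 + D_2/(1+r)^2 + TV/(1+r)^2
    = 12966.14822 + 14010.08330 + 198670.76452 = 225646.99604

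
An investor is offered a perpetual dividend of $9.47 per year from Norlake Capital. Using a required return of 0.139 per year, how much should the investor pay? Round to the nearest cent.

$68.13

Level perpetuity: PV = C / r = $9.47 / 0.139 = $68.13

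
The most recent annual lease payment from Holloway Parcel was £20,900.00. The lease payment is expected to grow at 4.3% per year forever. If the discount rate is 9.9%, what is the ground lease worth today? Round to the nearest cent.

D₁ = D₀ × (1 + g) = £20,900.00 × 1.043 = £21,798.7000
Growing perpetuity: P = D₁ / (r − g) = £21,798.7000 / (0.099 − 0.043) = £389,262.50

£389262.50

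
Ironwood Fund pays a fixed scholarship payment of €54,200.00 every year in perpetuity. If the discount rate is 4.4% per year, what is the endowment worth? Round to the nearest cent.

Level perpetuity: PV = C / r = €54,200.00 / 0.044 = €1,231,818.18

€1231818.18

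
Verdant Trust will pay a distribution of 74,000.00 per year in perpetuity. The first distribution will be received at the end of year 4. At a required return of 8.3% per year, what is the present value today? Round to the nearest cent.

701888.71

Value at end of year 3: C / r = 74,000.00 / 0.083 = 891,566.2651
Discount to today: PV = 891,566.2651 / (1 + 0.083)^3 = 891,566.2651 / 1.270239 = 701,888.71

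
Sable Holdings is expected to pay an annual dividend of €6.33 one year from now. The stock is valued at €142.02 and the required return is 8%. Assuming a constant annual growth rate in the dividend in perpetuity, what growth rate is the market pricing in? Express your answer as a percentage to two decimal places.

P = D₁/(r−g) ⇒ g = r − D₁/P = 0.08 − €6.33/€142.02 = 0.035429

3.54%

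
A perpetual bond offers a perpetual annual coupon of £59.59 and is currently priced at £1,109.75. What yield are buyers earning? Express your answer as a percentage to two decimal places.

5.37%

P = C/r ⇒ r = C/P = £59.59/£1,109.75 = 0.053697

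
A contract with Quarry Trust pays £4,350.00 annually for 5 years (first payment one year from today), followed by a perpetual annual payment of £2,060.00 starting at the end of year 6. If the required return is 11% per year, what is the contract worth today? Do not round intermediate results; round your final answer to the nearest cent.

£27190.88

PV of 5-year annuity: £4,350.00 × [1 − (1+0.11)^−5] / 0.11 = 16077.15203
Perpetuity value at year 5: £2,060.00 / 0.11 = 18727.27273
PV of perpetuity: 18727.27273 / (1+0.11)^5 = 11113.72487
Total PV = 16077.15203 + 11113.72487 = 27190.87690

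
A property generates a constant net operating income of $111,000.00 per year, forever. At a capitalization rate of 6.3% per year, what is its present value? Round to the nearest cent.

$1761904.76

Level perpetuity: PV = C / r = $111,000.00 / 0.063 = $1,761,904.76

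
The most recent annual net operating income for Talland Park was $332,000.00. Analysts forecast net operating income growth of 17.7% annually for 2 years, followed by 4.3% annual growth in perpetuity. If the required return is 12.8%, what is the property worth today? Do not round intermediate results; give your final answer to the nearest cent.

$5143347.60

D_1 = 390764.00000
D_2 = 459929.22800
Terminal value at year 2: TV = D_2×(1+g_2)/(r−g_2) = 479706.18480/0.085 = 5643602.17416
P_0 = D_1/(1+r)^1 + D_2/(1+r)^2 + TV/(1+r)^2
    = 346421.98582 + 361470.45860 + 4435455.15675 = 5143347.60117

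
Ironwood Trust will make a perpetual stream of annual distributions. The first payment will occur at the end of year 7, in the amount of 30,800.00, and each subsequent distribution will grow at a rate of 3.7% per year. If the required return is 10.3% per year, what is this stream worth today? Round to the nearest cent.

Value at end of year 6: C₁ / (r − g) = 30,800.00 / (0.103 − 0.037) = 466,666.6667
Discount to today: PV = 466,666.6667 / (1 + 0.103)^6 = 466,666.6667 / 1.800749 = 259,151.49

259151.49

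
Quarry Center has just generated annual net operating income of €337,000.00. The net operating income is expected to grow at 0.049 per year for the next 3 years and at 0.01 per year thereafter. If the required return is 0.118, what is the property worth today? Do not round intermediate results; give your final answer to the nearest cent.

D_1 = 353513.00000
D_2 = 370835.13700
D_3 = 389006.05871
Terminal value at year 3: TV = D_3×(1+g_2)/(r−g_2) = 392896.11930/0.108 = 3637927.03056
P_0 = D_1/(1+r)^1 + D_2/(1+r)^2 + D_3/(1+r)^3 + TV/(1+r)^3
    = 316201.25224 + 296686.14812 + 278375.46456 + 2603326.10373 = 3494588.96865

€3494588.97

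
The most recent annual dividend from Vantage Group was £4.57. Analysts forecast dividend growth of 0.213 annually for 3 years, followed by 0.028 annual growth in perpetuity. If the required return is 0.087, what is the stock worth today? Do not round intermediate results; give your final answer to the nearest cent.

£127.79

D_1 = 5.54341
D_2 = 6.72416
D_3 = 8.15640
Terminal value at year 3: TV = D_3×(1+g_2)/(r−g_2) = 8.38478/0.059 = 142.11493
P_0 = D_1/(1+r)^1 + D_2/(1+r)^2 + D_3/(1+r)^3 + TV/(1+r)^3
    = 5.09973 + 5.69087 + 6.35053 + 110.64991 = 127.79105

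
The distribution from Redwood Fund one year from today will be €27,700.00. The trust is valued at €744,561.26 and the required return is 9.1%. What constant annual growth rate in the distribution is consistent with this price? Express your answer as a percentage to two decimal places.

P = D₁/(r−g) ⇒ g = r − D₁/P = 0.091 − €27,700.00/€744,561.26 = 0.053797

5.38%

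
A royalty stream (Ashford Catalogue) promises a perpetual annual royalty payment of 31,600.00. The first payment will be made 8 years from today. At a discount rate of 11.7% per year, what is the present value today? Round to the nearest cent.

124488.44

Value at end of year 7: C / r = 31,600.00 / 0.117 = 270,085.4701
Discount to today: PV = 270,085.4701 / (1 + 0.117)^7 = 270,085.4701 / 2.169563 = 124,488.44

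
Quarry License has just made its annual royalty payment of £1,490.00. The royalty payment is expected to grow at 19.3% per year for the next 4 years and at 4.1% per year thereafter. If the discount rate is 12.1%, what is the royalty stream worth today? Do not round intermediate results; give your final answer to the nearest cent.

£31851.07

D_1 = 1777.57000
D_2 = 2120.64101
D_3 = 2529.92472
D_4 = 3018.20020
Terminal value at year 4: TV = D_4×(1+g_2)/(r−g_2) = 3141.94640/0.08 = 39274.33006
P_0 = D_1/(1+r)^1 + D_2/(1+r)^2 + D_3/(1+r)^3 + D_4/(1+r)^4 + TV/(1+r)^4
    = 1585.70027 + 1687.54721 + 1795.93561 + 1911.28562 + 24870.60415 = 31851.07286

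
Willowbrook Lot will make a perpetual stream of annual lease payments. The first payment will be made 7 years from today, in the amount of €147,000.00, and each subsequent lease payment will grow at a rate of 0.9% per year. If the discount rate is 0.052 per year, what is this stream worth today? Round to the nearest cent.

Value at end of year 6: C₁ / (r − g) = €147,000.00 / (0.052 − 0.009) = €3,418,604.6512
Discount to today: PV = €3,418,604.6512 / (1 + 0.052)^6 = €3,418,604.6512 / 1.355484 = €2,522,054.34

€2522054.34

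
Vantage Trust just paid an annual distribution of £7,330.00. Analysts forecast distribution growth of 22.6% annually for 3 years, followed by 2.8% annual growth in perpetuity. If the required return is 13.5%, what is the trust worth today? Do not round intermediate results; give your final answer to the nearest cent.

D_1 = 8986.58000
D_2 = 11017.54708
D_3 = 13507.51272
Terminal value at year 3: TV = D_3×(1+g_2)/(r−g_2) = 13885.72308/0.107 = 129773.11286
P_0 = D_1/(1+r)^1 + D_2/(1+r)^2 + D_3/(1+r)^3 + TV/(1+r)^3
    = 7917.69163 + 8552.50215 + 9238.20937 + 88755.88067 = 114464.28381

£114464.28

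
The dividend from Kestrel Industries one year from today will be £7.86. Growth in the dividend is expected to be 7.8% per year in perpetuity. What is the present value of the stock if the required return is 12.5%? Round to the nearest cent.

£167.23

Growing perpetuity: P = D₁ / (r − g) = £7.8600 / (0.125 − 0.078) = £167.23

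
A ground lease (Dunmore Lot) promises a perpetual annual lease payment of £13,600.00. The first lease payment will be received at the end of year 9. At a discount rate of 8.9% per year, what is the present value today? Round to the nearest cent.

£77254.87

Value at end of year 8: C / r = £13,600.00 / 0.089 = £152,808.9888
Discount to today: PV = £152,808.9888 / (1 + 0.089)^8 = £152,808.9888 / 1.977985 = £77,254.87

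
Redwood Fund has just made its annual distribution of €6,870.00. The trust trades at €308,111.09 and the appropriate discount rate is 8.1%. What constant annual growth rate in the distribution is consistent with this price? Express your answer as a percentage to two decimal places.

5.74%

P = D₀(1+g)/(r−g) ⇒ P(r−g) = D₀(1+g) ⇒ g(P+D₀) = P·r − D₀
g = (P·r − D₀)/(P + D₀) = (€308,111.09×0.081 − €6,870.00) / (€308,111.09 + €6,870.00) = 0.057422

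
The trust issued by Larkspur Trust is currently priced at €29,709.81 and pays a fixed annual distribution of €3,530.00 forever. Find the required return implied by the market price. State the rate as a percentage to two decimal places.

11.88%

P = C/r ⇒ r = C/P = €3,530.00/€29,709.81 = 0.118816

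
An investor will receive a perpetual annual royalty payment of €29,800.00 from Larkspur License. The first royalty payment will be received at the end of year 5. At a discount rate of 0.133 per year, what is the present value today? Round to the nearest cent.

€135970.59

Value at end of year 4: C / r = €29,800.00 / 0.133 = €224,060.1504
Discount to today: PV = €224,060.1504 / (1 + 0.133)^4 = €224,060.1504 / 1.647857 = €135,970.59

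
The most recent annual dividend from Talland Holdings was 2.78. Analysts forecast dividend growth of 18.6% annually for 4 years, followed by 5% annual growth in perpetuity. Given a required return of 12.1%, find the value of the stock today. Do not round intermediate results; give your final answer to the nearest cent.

D_1 = 3.29708
D_2 = 3.91034
D_3 = 4.63766
D_4 = 5.50026
Terminal value at year 4: TV = D_4×(1+g_2)/(r−g_2) = 5.77528/0.071 = 81.34194
P_0 = D_1/(1+r)^1 + D_2/(1+r)^2 + D_3/(1+r)^3 + D_4/(1+r)^4 + TV/(1+r)^4
    = 2.94120 + 3.11174 + 3.29217 + 3.48306 + 51.51006 = 64.33822

64.34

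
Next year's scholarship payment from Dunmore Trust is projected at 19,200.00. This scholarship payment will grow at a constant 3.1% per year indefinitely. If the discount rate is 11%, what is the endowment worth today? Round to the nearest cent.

243037.97

Growing perpetuity: P = D₁ / (r − g) = 19,200.0000 / (0.11 − 0.031) = 243,037.97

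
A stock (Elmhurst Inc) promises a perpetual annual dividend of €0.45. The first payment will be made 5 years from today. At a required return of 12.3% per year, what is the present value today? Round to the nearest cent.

Value at end of year 4: C / r = €0.45 / 0.123 = €3.6585
Discount to today: PV = €3.6585 / (1 + 0.123)^4 = €3.6585 / 1.590446 = €2.30

€2.30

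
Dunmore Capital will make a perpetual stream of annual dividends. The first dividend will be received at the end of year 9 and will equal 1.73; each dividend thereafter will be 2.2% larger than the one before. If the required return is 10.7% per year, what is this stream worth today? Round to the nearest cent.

Value at end of year 8: C₁ / (r − g) = 1.73 / (0.107 − 0.022) = 20.3529
Discount to today: PV = 20.3529 / (1 + 0.107)^8 = 20.3529 / 2.255179 = 9.02

9.02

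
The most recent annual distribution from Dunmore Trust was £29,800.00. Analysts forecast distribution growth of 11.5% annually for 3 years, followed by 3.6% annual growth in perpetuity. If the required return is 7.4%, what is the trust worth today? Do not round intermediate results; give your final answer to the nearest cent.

D_1 = 33227.00000
D_2 = 37048.10500
D_3 = 41308.63707
Terminal value at year 3: TV = D_3×(1+g_2)/(r−g_2) = 42795.74801/0.038 = 1126203.89499
P_0 = D_1/(1+r)^1 + D_2/(1+r)^2 + D_3/(1+r)^3 + TV/(1+r)^3
    = 30937.61639 + 32118.66133 + 33344.79272 + 909084.34903 = 1005485.41947

£1005485.42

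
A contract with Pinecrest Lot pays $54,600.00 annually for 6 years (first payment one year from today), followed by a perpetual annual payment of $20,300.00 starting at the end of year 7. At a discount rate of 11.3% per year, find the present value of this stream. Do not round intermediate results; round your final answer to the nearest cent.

PV of 6-year annuity: $54,600.00 × [1 − (1+0.113)^−6] / 0.113 = 229004.76507
Perpetuity value at year 6: $20,300.00 / 0.113 = 179646.01770
PV of perpetuity: 179646.01770 / (1+0.113)^6 = 94503.22043
Total PV = 229004.76507 + 94503.22043 = 323507.98550

$323507.99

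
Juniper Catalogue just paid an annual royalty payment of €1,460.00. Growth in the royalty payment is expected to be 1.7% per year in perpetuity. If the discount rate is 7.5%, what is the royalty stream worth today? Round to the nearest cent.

€25600.34

D₁ = D₀ × (1 + g) = €1,460.00 × 1.017 = €1,484.8200
Growing perpetuity: P = D₁ / (r − g) = €1,484.8200 / (0.075 − 0.017) = €25,600.34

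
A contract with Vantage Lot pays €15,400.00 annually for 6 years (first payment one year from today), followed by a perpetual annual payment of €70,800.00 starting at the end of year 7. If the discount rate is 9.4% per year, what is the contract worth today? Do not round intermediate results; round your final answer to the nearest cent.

€507607.71

PV of 6-year annuity: €15,400.00 × [1 − (1+0.094)^−6] / 0.094 = 68266.97203
Perpetuity value at year 6: €70,800.00 / 0.094 = 753191.48936
PV of perpetuity: 753191.48936 / (1+0.094)^6 = 439340.73485
Total PV = 68266.97203 + 439340.73485 = 507607.70688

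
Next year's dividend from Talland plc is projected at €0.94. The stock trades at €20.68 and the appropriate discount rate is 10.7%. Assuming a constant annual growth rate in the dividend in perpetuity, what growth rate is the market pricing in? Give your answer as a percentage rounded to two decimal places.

P = D₁/(r−g) ⇒ g = r − D₁/P = 0.107 − €0.94/€20.68 = 0.061545

6.15%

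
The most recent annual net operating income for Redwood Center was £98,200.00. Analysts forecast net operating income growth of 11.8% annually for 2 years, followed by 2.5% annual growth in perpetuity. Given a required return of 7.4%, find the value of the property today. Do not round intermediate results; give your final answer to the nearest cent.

D_1 = 109787.60000
D_2 = 122742.53680
Terminal value at year 2: TV = D_2×(1+g_2)/(r−g_2) = 125811.10022/0.049 = 2567573.47388
P_0 = D_1/(1+r)^1 + D_2/(1+r)^2 + TV/(1+r)^2
    = 102223.09125 + 106411.00188 + 2225944.42700 = 2434578.52012

£2434578.52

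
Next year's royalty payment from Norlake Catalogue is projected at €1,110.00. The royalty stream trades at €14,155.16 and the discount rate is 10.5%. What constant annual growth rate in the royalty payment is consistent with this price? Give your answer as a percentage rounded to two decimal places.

P = D₁/(r−g) ⇒ g = r − D₁/P = 0.105 − €1,110.00/€14,155.16 = 0.026583

2.66%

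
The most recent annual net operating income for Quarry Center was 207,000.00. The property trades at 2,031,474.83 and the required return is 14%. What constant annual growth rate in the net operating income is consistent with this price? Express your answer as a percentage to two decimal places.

3.46%

P = D₀(1+g)/(r−g) ⇒ P(r−g) = D₀(1+g) ⇒ g(P+D₀) = P·r − D₀
g = (P·r − D₀)/(P + D₀) = (2,031,474.83×0.14 − 207,000.00) / (2,031,474.83 + 207,000.00) = 0.034580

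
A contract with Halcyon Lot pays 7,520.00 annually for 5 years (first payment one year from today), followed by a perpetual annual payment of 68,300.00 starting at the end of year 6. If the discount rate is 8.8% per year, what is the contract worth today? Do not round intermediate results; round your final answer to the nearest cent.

538491.41

PV of 5-year annuity: 7,520.00 × [1 − (1+0.088)^−5] / 0.088 = 29402.59988
Perpetuity value at year 5: 68,300.00 / 0.088 = 776136.36364
PV of perpetuity: 776136.36364 / (1+0.088)^5 = 509088.81418
Total PV = 29402.59988 + 509088.81418 = 538491.41406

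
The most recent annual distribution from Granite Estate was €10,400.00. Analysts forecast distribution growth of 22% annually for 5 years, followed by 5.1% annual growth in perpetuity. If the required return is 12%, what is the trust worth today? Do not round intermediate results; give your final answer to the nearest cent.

D_1 = 12688.00000
D_2 = 15479.36000
D_3 = 18884.81920
D_4 = 23039.47942
D_5 = 28108.16490
Terminal value at year 5: TV = D_5×(1+g_2)/(r−g_2) = 29541.68131/0.069 = 428140.30880
P_0 = D_1/(1+r)^1 + D_2/(1+r)^2 + D_3/(1+r)^3 + D_4/(1+r)^4 + D_5/(1+r)^5 + TV/(1+r)^5
    = 11328.57143 + 12340.05102 + 13441.84129 + 14642.00569 + 15949.32763 + 242938.30923 = 310640.10629

€310640.11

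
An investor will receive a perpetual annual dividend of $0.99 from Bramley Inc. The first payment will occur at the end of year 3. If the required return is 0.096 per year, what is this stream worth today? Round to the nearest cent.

Value at end of year 2: C / r = $0.99 / 0.096 = $10.3125
Discount to today: PV = $10.3125 / (1 + 0.096)^2 = $10.3125 / 1.201216 = $8.59

$8.59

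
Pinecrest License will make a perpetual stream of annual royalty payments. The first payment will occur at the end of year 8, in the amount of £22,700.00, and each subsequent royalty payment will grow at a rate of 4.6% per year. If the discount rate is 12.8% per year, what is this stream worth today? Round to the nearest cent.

£119137.45

Value at end of year 7: C₁ / (r − g) = £22,700.00 / (0.128 − 0.046) = £276,829.2683
Discount to today: PV = £276,829.2683 / (1 + 0.128)^7 = £276,829.2683 / 2.323612 = £119,137.45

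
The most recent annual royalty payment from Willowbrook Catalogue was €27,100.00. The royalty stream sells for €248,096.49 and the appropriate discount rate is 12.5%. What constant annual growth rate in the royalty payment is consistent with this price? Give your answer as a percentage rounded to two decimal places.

1.42%

P = D₀(1+g)/(r−g) ⇒ P(r−g) = D₀(1+g) ⇒ g(P+D₀) = P·r − D₀
g = (P·r − D₀)/(P + D₀) = (€248,096.49×0.125 − €27,100.00) / (€248,096.49 + €27,100.00) = 0.014216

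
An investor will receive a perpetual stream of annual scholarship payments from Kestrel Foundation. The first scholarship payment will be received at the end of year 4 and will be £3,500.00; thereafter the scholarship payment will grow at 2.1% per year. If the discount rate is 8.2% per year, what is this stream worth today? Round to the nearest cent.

£45295.64

Value at end of year 3: C₁ / (r − g) = £3,500.00 / (0.082 − 0.021) = £57,377.0492
Discount to today: PV = £57,377.0492 / (1 + 0.082)^3 = £57,377.0492 / 1.266723 = £45,295.64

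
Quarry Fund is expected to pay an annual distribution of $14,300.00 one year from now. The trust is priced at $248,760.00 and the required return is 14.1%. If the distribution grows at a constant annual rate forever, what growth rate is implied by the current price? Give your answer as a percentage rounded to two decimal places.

8.35%

P = D₁/(r−g) ⇒ g = r − D₁/P = 0.141 − $14,300.00/$248,760.00 = 0.083515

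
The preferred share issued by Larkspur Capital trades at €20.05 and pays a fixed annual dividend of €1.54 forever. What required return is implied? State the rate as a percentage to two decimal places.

P = C/r ⇒ r = C/P = €1.54/€20.05 = 0.076808

7.68%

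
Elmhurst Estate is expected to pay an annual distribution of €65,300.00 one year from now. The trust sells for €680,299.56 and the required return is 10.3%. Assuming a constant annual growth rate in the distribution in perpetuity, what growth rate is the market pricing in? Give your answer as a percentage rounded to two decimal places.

0.70%

P = D₁/(r−g) ⇒ g = r − D₁/P = 0.103 − €65,300.00/€680,299.56 = 0.007013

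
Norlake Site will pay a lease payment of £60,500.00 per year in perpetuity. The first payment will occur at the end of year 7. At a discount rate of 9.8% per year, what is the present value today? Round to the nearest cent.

£352302.12

Value at end of year 6: C / r = £60,500.00 / 0.098 = £617,346.9388
Discount to today: PV = £617,346.9388 / (1 + 0.098)^6 = £617,346.9388 / 1.752323 = £352,302.12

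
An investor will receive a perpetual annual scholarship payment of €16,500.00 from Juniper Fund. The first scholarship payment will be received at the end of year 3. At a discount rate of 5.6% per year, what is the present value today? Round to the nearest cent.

€264221.46

Value at end of year 2: C / r = €16,500.00 / 0.056 = €294,642.8571
Discount to today: PV = €294,642.8571 / (1 + 0.056)^2 = €294,642.8571 / 1.115136 = €264,221.46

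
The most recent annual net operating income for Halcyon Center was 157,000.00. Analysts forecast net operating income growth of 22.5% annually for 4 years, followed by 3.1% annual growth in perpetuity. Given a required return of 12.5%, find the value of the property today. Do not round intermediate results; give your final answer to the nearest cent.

D_1 = 192325.00000
D_2 = 235598.12500
D_3 = 288607.70312
D_4 = 353544.43633
Terminal value at year 4: TV = D_4×(1+g_2)/(r−g_2) = 364504.31385/0.094 = 3877705.46654
P_0 = D_1/(1+r)^1 + D_2/(1+r)^2 + D_3/(1+r)^3 + D_4/(1+r)^4 + TV/(1+r)^4
    = 170955.55556 + 186151.60494 + 202698.41427 + 220716.05109 + 2420832.43270 = 3201354.05855

3201354.06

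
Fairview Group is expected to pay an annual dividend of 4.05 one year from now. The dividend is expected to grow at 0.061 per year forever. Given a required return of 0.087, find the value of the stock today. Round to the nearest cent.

155.77

Growing perpetuity: P = D₁ / (r − g) = 4.0500 / (0.087 − 0.061) = 155.77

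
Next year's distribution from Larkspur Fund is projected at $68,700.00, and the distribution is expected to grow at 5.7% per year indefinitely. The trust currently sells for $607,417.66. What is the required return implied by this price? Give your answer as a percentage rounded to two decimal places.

P = D₁/(r − g) ⇒ r = D₁/P + g = $68,700.0000/$607,417.66 + 0.057 = 0.113102 + 0.057 = 0.170102

17.01%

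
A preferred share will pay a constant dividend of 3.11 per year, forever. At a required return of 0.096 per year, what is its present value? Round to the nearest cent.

Level perpetuity: PV = C / r = 3.11 / 0.096 = 32.40

32.40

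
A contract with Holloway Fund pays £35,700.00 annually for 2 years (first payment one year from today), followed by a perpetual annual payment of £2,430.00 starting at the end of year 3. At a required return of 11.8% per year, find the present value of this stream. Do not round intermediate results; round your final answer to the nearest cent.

PV of 2-year annuity: £35,700.00 × [1 − (1+0.118)^−2] / 0.118 = 60493.75802
Perpetuity value at year 2: £2,430.00 / 0.118 = 20593.22034
PV of perpetuity: 20593.22034 / (1+0.118)^2 = 16475.57799
Total PV = 60493.75802 + 16475.57799 = 76969.33601

£76969.34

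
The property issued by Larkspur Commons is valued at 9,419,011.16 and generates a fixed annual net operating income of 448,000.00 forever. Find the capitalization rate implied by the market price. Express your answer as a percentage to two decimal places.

P = C/r ⇒ r = C/P = 448,000.00/9,419,011.16 = 0.047563

4.76%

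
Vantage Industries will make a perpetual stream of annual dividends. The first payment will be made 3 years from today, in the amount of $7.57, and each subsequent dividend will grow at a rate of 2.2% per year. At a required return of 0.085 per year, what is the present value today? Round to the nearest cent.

Value at end of year 2: C₁ / (r − g) = $7.57 / (0.085 − 0.022) = $120.1587
Discount to today: PV = $120.1587 / (1 + 0.085)^2 = $120.1587 / 1.177225 = $102.07

$102.07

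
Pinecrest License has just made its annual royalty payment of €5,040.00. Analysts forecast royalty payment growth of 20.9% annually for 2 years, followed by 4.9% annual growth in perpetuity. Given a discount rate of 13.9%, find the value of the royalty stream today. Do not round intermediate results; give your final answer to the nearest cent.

€77214.66

D_1 = 6093.36000
D_2 = 7366.87224
Terminal value at year 2: TV = D_2×(1+g_2)/(r−g_2) = 7727.84898/0.09 = 85864.98866
P_0 = D_1/(1+r)^1 + D_2/(1+r)^2 + TV/(1+r)^2
    = 5349.74539 + 5678.52693 + 66186.38615 = 77214.65847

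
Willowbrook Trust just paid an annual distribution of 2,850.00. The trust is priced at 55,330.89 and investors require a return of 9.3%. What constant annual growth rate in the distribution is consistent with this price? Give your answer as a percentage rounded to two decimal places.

3.95%

P = D₀(1+g)/(r−g) ⇒ P(r−g) = D₀(1+g) ⇒ g(P+D₀) = P·r − D₀
g = (P·r − D₀)/(P + D₀) = (55,330.89×0.093 − 2,850.00) / (55,330.89 + 2,850.00) = 0.039459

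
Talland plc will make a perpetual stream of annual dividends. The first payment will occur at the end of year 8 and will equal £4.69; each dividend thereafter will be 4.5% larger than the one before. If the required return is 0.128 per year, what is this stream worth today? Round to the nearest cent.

£24.32

Value at end of year 7: C₁ / (r − g) = £4.69 / (0.128 − 0.045) = £56.5060
Discount to today: PV = £56.5060 / (1 + 0.128)^7 = £56.5060 / 2.323612 = £24.32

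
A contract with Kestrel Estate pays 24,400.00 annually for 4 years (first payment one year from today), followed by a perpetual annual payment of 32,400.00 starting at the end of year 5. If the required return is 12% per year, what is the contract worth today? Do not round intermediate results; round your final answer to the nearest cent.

245701.21

PV of 4-year annuity: 24,400.00 × [1 − (1+0.12)^−4] / 0.12 = 74111.32406
Perpetuity value at year 4: 32,400.00 / 0.12 = 270000.00000
PV of perpetuity: 270000.00000 / (1+0.12)^4 = 171589.88117
Total PV = 74111.32406 + 171589.88117 = 245701.20523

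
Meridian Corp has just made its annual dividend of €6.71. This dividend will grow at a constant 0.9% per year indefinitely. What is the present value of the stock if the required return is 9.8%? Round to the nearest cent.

D₁ = D₀ × (1 + g) = €6.71 × 1.009 = €6.7704
Growing perpetuity: P = D₁ / (r − g) = €6.7704 / (0.098 − 0.009) = €76.07

€76.07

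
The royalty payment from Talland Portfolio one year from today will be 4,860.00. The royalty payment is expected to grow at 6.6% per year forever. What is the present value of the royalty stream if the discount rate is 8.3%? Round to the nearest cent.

285882.35

Growing perpetuity: P = D₁ / (r − g) = 4,860.0000 / (0.083 − 0.066) = 285,882.35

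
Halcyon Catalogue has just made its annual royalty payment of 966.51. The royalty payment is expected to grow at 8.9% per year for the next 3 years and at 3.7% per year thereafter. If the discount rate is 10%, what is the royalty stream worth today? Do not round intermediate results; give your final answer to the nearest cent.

D_1 = 1052.52939
D_2 = 1146.20451
D_3 = 1248.21671
Terminal value at year 3: TV = D_3×(1+g_2)/(r−g_2) = 1294.40072/0.063 = 20546.04325
P_0 = D_1/(1+r)^1 + D_2/(1+r)^2 + D_3/(1+r)^3 + TV/(1+r)^3
    = 956.84490 + 947.27645 + 937.80369 + 15436.54640 = 18278.47143

18278.47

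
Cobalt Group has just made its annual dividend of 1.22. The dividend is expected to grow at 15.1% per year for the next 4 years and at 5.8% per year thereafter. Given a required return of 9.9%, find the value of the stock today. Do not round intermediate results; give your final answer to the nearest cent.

43.36

D_1 = 1.40422
D_2 = 1.61626
D_3 = 1.86031
D_4 = 2.14122
Terminal value at year 4: TV = D_4×(1+g_2)/(r−g_2) = 2.26541/0.041 = 55.25390
P_0 = D_1/(1+r)^1 + D_2/(1+r)^2 + D_3/(1+r)^3 + D_4/(1+r)^4 + TV/(1+r)^4
    = 1.27773 + 1.33818 + 1.40150 + 1.46781 + 37.87670 = 43.36192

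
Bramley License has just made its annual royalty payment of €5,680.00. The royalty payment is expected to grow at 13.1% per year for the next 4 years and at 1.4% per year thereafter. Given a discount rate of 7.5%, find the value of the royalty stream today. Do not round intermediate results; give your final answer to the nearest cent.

€141521.00

D_1 = 6424.08000
D_2 = 7265.63448
D_3 = 8217.43260
D_4 = 9293.91627
Terminal value at year 4: TV = D_4×(1+g_2)/(r−g_2) = 9424.03109/0.061 = 154492.31303
P_0 = D_1/(1+r)^1 + D_2/(1+r)^2 + D_3/(1+r)^3 + D_4/(1+r)^4 + TV/(1+r)^4
    = 5975.88837 + 6287.19046 + 6614.70922 + 6959.28942 + 115683.92584 = 141521.00333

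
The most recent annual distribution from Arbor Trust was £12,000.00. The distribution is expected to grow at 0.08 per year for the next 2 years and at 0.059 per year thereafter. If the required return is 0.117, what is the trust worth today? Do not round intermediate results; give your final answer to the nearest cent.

D_1 = 12960.00000
D_2 = 13996.80000
Terminal value at year 2: TV = D_2×(1+g_2)/(r−g_2) = 14822.61120/0.058 = 255562.26207
P_0 = D_1/(1+r)^1 + D_2/(1+r)^2 + TV/(1+r)^2
    = 11602.50671 + 11218.18017 + 204828.49658 = 227649.18347

£227649.18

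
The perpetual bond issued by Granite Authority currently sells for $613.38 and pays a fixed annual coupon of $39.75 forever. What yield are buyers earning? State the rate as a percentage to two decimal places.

6.48%

P = C/r ⇒ r = C/P = $39.75/$613.38 = 0.064805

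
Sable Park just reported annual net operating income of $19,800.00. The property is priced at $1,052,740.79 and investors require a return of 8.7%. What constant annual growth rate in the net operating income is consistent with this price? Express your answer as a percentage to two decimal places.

P = D₀(1+g)/(r−g) ⇒ P(r−g) = D₀(1+g) ⇒ g(P+D₀) = P·r − D₀
g = (P·r − D₀)/(P + D₀) = ($1,052,740.79×0.087 − $19,800.00) / ($1,052,740.79 + $19,800.00) = 0.066933

6.69%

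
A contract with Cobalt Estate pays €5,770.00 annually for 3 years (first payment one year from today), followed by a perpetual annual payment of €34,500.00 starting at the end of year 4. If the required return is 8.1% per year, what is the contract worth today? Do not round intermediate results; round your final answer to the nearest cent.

€352019.32

PV of 3-year annuity: €5,770.00 × [1 − (1+0.081)^−3] / 0.081 = 14843.05939
Perpetuity value at year 3: €34,500.00 / 0.081 = 425925.92593
PV of perpetuity: 425925.92593 / (1+0.081)^3 = 337176.26406
Total PV = 14843.05939 + 337176.26406 = 352019.32345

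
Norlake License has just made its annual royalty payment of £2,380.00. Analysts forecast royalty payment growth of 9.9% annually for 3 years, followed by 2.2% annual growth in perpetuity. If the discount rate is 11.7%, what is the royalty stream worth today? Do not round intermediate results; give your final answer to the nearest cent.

£31298.19

D_1 = 2615.62000
D_2 = 2874.56638
D_3 = 3159.14845
Terminal value at year 3: TV = D_3×(1+g_2)/(r−g_2) = 3228.64972/0.095 = 33985.78650
P_0 = D_1/(1+r)^1 + D_2/(1+r)^2 + D_3/(1+r)^3 + TV/(1+r)^3
    = 2341.64727 + 2303.91258 + 2266.78596 + 24385.84480 = 31298.19061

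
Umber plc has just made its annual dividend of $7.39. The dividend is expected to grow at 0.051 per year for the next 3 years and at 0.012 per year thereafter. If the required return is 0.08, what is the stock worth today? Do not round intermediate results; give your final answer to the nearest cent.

$122.36

D_1 = 7.76689
D_2 = 8.16300
D_3 = 8.57931
Terminal value at year 3: TV = D_3×(1+g_2)/(r−g_2) = 8.68227/0.068 = 127.68039
P_0 = D_1/(1+r)^1 + D_2/(1+r)^2 + D_3/(1+r)^3 + TV/(1+r)^3
    = 7.19156 + 6.99846 + 6.81054 + 101.35681 = 122.35737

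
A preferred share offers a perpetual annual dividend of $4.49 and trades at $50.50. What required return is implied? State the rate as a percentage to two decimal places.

8.89%

P = C/r ⇒ r = C/P = $4.49/$50.50 = 0.088911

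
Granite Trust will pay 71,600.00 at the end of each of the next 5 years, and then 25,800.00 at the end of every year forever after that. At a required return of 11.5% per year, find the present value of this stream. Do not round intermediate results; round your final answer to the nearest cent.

PV of 5-year annuity: 71,600.00 × [1 − (1+0.115)^−5] / 0.115 = 261331.25384
Perpetuity value at year 5: 25,800.00 / 0.115 = 224347.82609
PV of perpetuity: 224347.82609 / (1+0.115)^5 = 130180.97763
Total PV = 261331.25384 + 130180.97763 = 391512.23148

391512.23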